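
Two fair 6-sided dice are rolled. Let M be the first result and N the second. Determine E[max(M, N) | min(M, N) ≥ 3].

P(min(M, N) ≥ 3) = 4/9.
Summing max(M,N)·P(x,y) over outcomes with min(M, N) ≥ 3 gives 41/18.
E[max(M, N) | min(M, N) ≥ 3] = (41/18) / (4/9) = 41/8.

41/8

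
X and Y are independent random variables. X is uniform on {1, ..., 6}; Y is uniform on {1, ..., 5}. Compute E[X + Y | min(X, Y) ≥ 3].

17/2

P(min(X, Y) ≥ 3) = 2/5.
Summing (X+Y)·P(x,y) over outcomes with min(X, Y) ≥ 3 gives 17/5.
E[X + Y | min(X, Y) ≥ 3] = (17/5) / (2/5) = 17/2.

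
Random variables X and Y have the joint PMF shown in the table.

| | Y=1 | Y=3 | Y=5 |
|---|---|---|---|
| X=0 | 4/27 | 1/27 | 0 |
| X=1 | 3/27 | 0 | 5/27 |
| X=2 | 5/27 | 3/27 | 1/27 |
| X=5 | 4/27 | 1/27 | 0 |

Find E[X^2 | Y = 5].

P(Y = 5) = 2/9.
Σ X^2·P over the event = 1·(5/27) + 4·(1/27) = 1/3.
E[X^2 | Y = 5] = (1/3) / (2/9) = 3/2.

3/2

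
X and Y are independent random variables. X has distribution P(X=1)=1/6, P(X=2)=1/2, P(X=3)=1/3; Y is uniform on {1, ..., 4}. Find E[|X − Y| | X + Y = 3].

P(X + Y = 3) = 1/6.
Summing |X−Y|·P(x,y) over outcomes with X + Y = 3 gives 1/6.
E[|X − Y| | X + Y = 3] = (1/6) / (1/6) = 1.

1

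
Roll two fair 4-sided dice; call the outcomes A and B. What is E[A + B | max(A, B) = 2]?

10/3

Outcomes with max(A, B) = 2: (1,2), (2,1), (2,2), each with probability 1/16.
E[A + B | max(A, B) = 2] = (3 + 3 + 4) / 3 = 10/3.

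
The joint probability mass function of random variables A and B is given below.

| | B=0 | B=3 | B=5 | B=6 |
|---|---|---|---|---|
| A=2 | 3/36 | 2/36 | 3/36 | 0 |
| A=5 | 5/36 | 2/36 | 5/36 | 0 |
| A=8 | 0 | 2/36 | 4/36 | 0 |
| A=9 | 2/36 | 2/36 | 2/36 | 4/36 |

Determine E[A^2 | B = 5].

555/14

P(B = 5) = 7/18.
Σ A^2·P over the event = 4·(3/36) + 25·(5/36) + 64·(4/36) + 81·(2/36) = 185/12.
E[A^2 | B = 5] = (185/12) / (7/18) = 555/14.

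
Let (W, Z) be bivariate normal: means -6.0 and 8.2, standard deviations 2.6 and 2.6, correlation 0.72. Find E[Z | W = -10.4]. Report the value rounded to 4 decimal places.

5.0320

For a bivariate normal, E[Z | W=x] = μ_Z + ρ·(σ_Z/σ_W)·(x − μ_W).
E[Z | W=-10.4] = 8.2 + (0.72)·(2.6/2.6)·(-10.4 − (-6.0)) = 8.2 + (0.72)·(-4.4) = 5.0320.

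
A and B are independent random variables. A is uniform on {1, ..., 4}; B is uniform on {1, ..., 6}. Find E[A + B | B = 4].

Outcomes with B = 4: (1,4), (2,4), (3,4), (4,4), each with probability 1/24.
E[A + B | B = 4] = (5 + 6 + 7 + 8) / 4 = 13/2.

13/2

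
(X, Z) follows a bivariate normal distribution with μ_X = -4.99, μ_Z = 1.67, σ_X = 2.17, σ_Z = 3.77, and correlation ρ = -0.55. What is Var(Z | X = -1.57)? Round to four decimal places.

Var(Z | X=x) = (1 − ρ²)·σ_Z².
Var(Z | X=-1.57) = (3.77)²·(1 − (-0.55)²) = 14.2129·0.6975 = 9.9135.

9.9135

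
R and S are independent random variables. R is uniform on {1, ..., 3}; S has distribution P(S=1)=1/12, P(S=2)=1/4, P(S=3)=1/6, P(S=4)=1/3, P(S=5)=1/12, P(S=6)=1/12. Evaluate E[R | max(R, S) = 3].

P(max(R, S) = 3) = 5/18.
Summing R·P(x,y) over outcomes with max(R, S) = 3 gives 2/3.
E[R | max(R, S) = 3] = (2/3) / (5/18) = 12/5.

12/5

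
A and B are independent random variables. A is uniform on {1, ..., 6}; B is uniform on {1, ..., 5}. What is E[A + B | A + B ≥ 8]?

Outcomes with A + B ≥ 8: (3,5), (4,4), (4,5), (5,3), (5,4), (5,5), (6,2), (6,3), (6,4), (6,5), each with probability 1/30.
E[A + B | A + B ≥ 8] = (8 + 8 + 9 + 8 + 9 + 10 + 8 + 9 + 10 + 11) / 10 = 9.

9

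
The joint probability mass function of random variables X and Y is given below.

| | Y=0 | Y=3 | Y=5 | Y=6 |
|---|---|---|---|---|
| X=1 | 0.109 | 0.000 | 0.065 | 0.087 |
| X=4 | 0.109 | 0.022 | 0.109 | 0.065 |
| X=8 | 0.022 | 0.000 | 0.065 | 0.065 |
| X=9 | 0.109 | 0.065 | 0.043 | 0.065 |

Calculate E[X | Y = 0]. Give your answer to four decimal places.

P(Y = 0) = 0.349.
Summing X·P(X=x,Y=y) over the conditioning event gives 1.702.
E[X | Y = 0] = (1.702) / (0.349) = 4.8768.

4.8768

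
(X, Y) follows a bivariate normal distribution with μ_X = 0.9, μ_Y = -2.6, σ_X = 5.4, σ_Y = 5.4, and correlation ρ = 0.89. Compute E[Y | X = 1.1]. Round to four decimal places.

-2.4220

The regression of Y on X has slope ρ·σ_Y/σ_X and passes through (μ_X, μ_Y).
E[Y | X=1.1] = -2.6 + (0.89)·(5.4/5.4)·(1.1 − (0.9)) = -2.6 + (0.89)·(0.2) = -2.4220.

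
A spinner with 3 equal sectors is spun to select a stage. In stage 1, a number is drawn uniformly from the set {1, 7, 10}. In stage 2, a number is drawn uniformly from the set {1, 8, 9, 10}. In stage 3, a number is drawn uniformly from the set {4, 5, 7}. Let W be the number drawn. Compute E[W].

55/9

E[W | stage 1] = (1+7+10)/3 = 6.
E[W | stage 2] = (1+8+9+10)/4 = 7.
E[W | stage 3] = (4+5+7)/3 = 16/3.
By the law of total expectation,
E[W] = (1/3)·(6) + (1/3)·(7) + (1/3)·(16/3) = 55/9.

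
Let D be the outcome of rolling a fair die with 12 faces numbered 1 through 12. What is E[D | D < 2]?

Given D < 2, D is equally likely to be any of {1}.
E[D | D < 2] = (1) / 1 = 1.

1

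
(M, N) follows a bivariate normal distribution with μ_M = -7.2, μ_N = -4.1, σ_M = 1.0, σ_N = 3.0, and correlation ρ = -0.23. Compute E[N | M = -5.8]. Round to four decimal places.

-5.0660

The regression of N on M has slope ρ·σ_N/σ_M and passes through (μ_M, μ_N).
E[N | M=-5.8] = -4.1 + (-0.23)·(3.0/1.0)·(-5.8 − (-7.2)) = -4.1 + (-0.69)·(1.4) = -5.0660.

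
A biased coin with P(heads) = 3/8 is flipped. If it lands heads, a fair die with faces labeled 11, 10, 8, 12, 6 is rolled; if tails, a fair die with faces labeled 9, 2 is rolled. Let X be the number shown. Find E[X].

557/80

E[X | heads] = (11+10+8+12+6)/5 = 47/5.
E[X | tails] = (9+2)/2 = 11/2.
E[X] = (3/8)·(47/5) + (5/8)·(11/2) = 557/80.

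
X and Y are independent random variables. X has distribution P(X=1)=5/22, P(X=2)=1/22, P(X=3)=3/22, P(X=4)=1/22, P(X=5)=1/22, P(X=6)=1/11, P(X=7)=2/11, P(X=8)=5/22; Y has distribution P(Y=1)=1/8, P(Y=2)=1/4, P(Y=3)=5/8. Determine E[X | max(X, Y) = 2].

P(max(X, Y) = 2) = 13/176.
Summing X·P(x,y) over outcomes with max(X, Y) = 2 gives 1/11.
E[X | max(X, Y) = 2] = (1/11) / (13/176) = 16/13.

16/13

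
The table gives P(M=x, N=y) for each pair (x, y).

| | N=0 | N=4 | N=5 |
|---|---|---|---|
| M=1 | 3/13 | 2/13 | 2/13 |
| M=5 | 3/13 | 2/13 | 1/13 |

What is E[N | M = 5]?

13/6

P(M = 5) = 6/13.
Summing N·P(M=x,N=y) over the conditioning event gives 1.
E[N | M = 5] = (1) / (6/13) = 13/6.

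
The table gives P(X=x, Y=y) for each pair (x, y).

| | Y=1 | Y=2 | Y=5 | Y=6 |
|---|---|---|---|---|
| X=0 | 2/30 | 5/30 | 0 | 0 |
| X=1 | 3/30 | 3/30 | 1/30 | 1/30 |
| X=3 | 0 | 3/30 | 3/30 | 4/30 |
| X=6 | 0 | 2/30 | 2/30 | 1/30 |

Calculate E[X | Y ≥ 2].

P(Y ≥ 2) = 5/6.
Summing X·P(X=x,Y=y) over the conditioning event gives 13/6.
E[X | Y ≥ 2] = (13/6) / (5/6) = 13/5.

13/5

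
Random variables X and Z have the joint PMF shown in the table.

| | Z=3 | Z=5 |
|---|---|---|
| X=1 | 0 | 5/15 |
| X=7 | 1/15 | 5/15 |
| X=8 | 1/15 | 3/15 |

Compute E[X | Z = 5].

P(Z = 5) = 13/15.
Summing X·P(X=x,Z=y) over the conditioning event gives 64/15.
E[X | Z = 5] = (64/15) / (13/15) = 64/13.

64/13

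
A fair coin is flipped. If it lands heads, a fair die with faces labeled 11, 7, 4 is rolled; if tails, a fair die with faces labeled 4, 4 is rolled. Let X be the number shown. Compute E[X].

E[X | heads] = (11+7+4)/3 = 22/3.
E[X | tails] = (4+4)/2 = 4.
By the law of total expectation,
E[X] = (1/2)·(22/3) + (1/2)·(4) = 17/3.

17/3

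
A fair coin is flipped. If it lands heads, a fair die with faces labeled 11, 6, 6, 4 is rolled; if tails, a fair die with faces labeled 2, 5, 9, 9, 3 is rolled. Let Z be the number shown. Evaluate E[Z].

247/40

E[Z | heads] = (11+6+6+4)/4 = 27/4.
E[Z | tails] = (2+5+9+9+3)/5 = 28/5.
E[Z] = (1/2)·(27/4) + (1/2)·(28/5) = 247/40.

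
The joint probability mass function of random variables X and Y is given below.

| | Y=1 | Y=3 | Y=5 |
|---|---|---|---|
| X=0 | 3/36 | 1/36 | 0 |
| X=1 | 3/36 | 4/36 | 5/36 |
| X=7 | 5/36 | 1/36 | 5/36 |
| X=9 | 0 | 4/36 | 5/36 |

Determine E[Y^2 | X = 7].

P(X = 7) = 11/36.
Summing Y^2·P(X=x,Y=y) over the conditioning event gives 139/36.
E[Y^2 | X = 7] = (139/36) / (11/36) = 139/11.

139/11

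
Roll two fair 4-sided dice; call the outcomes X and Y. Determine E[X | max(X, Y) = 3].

Outcomes with max(X, Y) = 3: (1,3), (2,3), (3,1), (3,2), (3,3), each with probability 1/16.
E[X | max(X, Y) = 3] = (1 + 2 + 3 + 3 + 3) / 5 = 12/5.

12/5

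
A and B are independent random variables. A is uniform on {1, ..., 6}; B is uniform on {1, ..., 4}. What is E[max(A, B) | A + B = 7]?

19/4

Outcomes with A + B = 7: (3,4), (4,3), (5,2), (6,1), each with probability 1/24.
E[max(A, B) | A + B = 7] = (4 + 4 + 5 + 6) / 4 = 19/4.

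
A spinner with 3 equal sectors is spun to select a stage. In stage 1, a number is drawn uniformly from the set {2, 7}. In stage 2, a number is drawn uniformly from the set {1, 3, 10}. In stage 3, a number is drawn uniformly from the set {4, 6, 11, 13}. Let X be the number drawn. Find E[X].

53/9

E[X | stage 1] = (2+7)/2 = 9/2.
E[X | stage 2] = (1+3+10)/3 = 14/3.
E[X | stage 3] = (4+6+11+13)/4 = 17/2.
By the law of total expectation,
E[X] = (1/3)·(9/2) + (1/3)·(14/3) + (1/3)·(17/2) = 53/9.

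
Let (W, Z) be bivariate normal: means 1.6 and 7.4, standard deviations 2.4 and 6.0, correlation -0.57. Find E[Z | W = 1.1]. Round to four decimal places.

8.1125

The regression of Z on W has slope ρ·σ_Z/σ_W and passes through (μ_W, μ_Z).
E[Z | W=1.1] = 7.4 + (-0.57)·(6.0/2.4)·(1.1 − (1.6)) = 7.4 + (-1.425)·(-0.5) = 8.1125.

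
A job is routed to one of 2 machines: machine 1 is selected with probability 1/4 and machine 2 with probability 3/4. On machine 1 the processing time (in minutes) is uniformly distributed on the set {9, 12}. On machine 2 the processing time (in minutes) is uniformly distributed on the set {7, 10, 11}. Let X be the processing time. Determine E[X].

77/8

E[X | machine 1] = (9+12)/2 = 21/2.
E[X | machine 2] = (7+10+11)/3 = 28/3.
By the law of total expectation,
E[X] = (1/4)·(21/2) + (3/4)·(28/3) = 77/8.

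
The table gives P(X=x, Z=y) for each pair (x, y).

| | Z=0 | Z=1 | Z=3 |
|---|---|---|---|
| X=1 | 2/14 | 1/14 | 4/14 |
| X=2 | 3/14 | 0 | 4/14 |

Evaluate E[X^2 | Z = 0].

P(Z = 0) = 5/14.
Σ X^2·P over the event = 1·(2/14) + 4·(3/14) = 1.
E[X^2 | Z = 0] = (1) / (5/14) = 14/5.

14/5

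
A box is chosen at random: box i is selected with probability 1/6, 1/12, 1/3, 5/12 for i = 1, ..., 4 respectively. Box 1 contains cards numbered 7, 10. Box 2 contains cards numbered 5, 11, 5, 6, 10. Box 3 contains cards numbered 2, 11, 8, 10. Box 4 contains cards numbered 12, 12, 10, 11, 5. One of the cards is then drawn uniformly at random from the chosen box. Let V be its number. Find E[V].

527/60

E[V | box 1] = (7+10)/2 = 17/2.
E[V | box 2] = (5+11+5+6+10)/5 = 37/5.
E[V | box 3] = (2+11+8+10)/4 = 31/4.
E[V | box 4] = (12+12+10+11+5)/5 = 10.
E[V] = (1/6)·(17/2) + (1/12)·(37/5) + (1/3)·(31/4) + (5/12)·(10) = 527/60.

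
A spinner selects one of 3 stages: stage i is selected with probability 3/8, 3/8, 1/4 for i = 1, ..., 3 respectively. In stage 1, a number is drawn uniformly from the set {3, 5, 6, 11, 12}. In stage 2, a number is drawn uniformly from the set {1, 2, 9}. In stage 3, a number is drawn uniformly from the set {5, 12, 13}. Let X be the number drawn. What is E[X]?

E[X | stage 1] = (3+5+6+11+12)/5 = 37/5.
E[X | stage 2] = (1+2+9)/3 = 4.
E[X | stage 3] = (5+12+13)/3 = 10.
E[X] = (3/8)·(37/5) + (3/8)·(4) + (1/4)·(10) = 271/40.

271/40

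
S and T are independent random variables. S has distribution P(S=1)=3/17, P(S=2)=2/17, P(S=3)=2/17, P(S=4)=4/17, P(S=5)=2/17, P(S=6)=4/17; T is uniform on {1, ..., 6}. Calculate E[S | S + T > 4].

P(S + T > 4) = 29/34.
Summing S·P(x,y) over outcomes with S + T > 4 gives 355/102.
E[S | S + T > 4] = (355/102) / (29/34) = 355/87.

355/87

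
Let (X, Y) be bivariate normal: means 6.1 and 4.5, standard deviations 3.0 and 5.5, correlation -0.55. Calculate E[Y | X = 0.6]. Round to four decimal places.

The regression of Y on X has slope ρ·σ_Y/σ_X and passes through (μ_X, μ_Y).
E[Y | X=0.6] = 4.5 + (-0.55)·(5.5/3.0)·(0.6 − (6.1)) = 4.5 + (-1.00833)·(-5.5) = 10.0458.

10.0458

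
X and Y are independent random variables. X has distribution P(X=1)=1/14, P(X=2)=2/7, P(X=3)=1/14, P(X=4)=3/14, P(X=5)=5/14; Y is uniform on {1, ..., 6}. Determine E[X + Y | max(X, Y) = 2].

31/9

P(max(X, Y) = 2) = 3/28.
Summing (X+Y)·P(x,y) over outcomes with max(X, Y) = 2 gives 31/84.
E[X + Y | max(X, Y) = 2] = (31/84) / (3/28) = 31/9.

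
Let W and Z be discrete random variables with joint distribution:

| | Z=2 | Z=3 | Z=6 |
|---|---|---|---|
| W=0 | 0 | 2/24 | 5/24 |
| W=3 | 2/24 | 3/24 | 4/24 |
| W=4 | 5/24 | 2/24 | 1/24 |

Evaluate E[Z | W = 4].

P(W = 4) = 1/3.
Σ Z·P over the event = 2·(5/24) + 3·(2/24) + 6·(1/24) = 11/12.
E[Z | W = 4] = (11/12) / (1/3) = 11/4.

11/4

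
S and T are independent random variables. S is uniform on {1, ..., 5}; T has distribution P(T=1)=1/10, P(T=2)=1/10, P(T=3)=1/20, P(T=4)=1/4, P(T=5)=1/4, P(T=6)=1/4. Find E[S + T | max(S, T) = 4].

P(max(S, T) = 4) = 1/4.
Summing (S+T)·P(x,y) over outcomes with max(S, T) = 4 gives 159/100.
E[S + T | max(S, T) = 4] = (159/100) / (1/4) = 159/25.

159/25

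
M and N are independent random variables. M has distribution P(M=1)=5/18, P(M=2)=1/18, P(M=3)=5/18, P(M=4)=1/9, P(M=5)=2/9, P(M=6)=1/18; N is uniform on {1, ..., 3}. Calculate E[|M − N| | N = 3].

P(N = 3) = 1/3.
Summing |M−N|·P(x,y) over outcomes with N = 3 gives 4/9.
E[|M − N| | N = 3] = (4/9) / (1/3) = 4/3.

4/3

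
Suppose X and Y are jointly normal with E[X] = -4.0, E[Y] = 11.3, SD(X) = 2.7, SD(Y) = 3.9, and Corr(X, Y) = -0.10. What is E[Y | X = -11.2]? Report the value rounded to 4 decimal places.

12.3400

The regression of Y on X has slope ρ·σ_Y/σ_X and passes through (μ_X, μ_Y).
E[Y | X=-11.2] = 11.3 + (-0.10)·(3.9/2.7)·(-11.2 − (-4.0)) = 11.3 + (-0.14444)·(-7.2) = 12.3400.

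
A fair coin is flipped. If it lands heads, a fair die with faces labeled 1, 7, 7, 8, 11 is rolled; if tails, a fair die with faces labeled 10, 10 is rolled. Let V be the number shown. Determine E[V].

42/5

E[V | heads] = (1+7+7+8+11)/5 = 34/5.
E[V | tails] = (10+10)/2 = 10.
By the law of total expectation,
E[V] = (1/2)·(34/5) + (1/2)·(10) = 42/5.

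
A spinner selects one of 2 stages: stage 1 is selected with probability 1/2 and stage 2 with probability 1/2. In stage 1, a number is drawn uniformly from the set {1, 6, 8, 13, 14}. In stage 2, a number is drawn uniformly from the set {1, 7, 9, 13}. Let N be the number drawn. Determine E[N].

159/20

E[N | stage 1] = (1+6+8+13+14)/5 = 42/5.
E[N | stage 2] = (1+7+9+13)/4 = 15/2.
E[N] = (1/2)·(42/5) + (1/2)·(15/2) = 159/20.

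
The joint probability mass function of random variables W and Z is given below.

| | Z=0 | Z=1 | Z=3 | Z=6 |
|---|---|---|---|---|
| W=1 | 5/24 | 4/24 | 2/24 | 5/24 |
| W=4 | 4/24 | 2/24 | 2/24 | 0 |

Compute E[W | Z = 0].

7/3

P(Z = 0) = 3/8.
Σ W·P over the event = 1·(5/24) + 4·(4/24) = 7/8.
E[W | Z = 0] = (7/8) / (3/8) = 7/3.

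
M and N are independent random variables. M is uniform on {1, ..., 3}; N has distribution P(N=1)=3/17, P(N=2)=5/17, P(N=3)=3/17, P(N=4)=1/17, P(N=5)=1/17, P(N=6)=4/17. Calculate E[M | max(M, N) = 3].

P(max(M, N) = 3) = 1/3.
Summing M·P(x,y) over outcomes with max(M, N) = 3 gives 14/17.
E[M | max(M, N) = 3] = (14/17) / (1/3) = 42/17.

42/17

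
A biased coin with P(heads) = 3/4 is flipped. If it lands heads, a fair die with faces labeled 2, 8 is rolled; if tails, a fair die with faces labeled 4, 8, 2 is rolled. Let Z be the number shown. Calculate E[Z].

E[Z | heads] = (2+8)/2 = 5.
E[Z | tails] = (4+8+2)/3 = 14/3.
E[Z] = (3/4)·(5) + (1/4)·(14/3) = 59/12.

59/12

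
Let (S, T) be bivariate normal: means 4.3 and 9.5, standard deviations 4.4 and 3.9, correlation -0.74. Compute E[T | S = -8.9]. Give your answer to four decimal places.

For a bivariate normal, E[T | S=x] = μ_T + ρ·(σ_T/σ_S)·(x − μ_S).
E[T | S=-8.9] = 9.5 + (-0.74)·(3.9/4.4)·(-8.9 − (4.3)) = 9.5 + (-0.65591)·(-13.2) = 18.1580.

18.1580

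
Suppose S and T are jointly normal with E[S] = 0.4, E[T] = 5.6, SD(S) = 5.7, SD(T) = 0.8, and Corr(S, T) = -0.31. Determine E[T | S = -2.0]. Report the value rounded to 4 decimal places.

For a bivariate normal, E[T | S=x] = μ_T + ρ·(σ_T/σ_S)·(x − μ_S).
E[T | S=-2.0] = 5.6 + (-0.31)·(0.8/5.7)·(-2.0 − (0.4)) = 5.6 + (-0.043509)·(-2.4) = 5.7044.

5.7044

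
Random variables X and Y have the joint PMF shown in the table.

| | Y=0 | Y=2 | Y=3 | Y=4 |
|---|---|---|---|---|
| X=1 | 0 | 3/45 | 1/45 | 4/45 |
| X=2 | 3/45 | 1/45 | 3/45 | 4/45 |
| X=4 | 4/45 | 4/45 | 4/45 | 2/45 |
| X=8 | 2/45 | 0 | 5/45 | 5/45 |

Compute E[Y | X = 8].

35/12

P(X = 8) = 4/15.
Σ Y·P over the event = 0·(2/45) + 3·(5/45) + 4·(5/45) = 7/9.
E[Y | X = 8] = (7/9) / (4/15) = 35/12.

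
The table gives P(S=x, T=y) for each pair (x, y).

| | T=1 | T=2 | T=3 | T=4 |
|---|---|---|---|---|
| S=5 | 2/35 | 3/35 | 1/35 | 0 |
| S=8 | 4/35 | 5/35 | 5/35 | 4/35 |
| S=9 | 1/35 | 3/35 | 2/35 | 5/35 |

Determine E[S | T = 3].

P(T = 3) = 8/35.
Summing S·P(S=x,T=y) over the conditioning event gives 9/5.
E[S | T = 3] = (9/5) / (8/35) = 63/8.

63/8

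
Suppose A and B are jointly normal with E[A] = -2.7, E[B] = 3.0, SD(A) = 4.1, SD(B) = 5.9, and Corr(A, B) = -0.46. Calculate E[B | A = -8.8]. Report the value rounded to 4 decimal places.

7.0379

For a bivariate normal, E[B | A=x] = μ_B + ρ·(σ_B/σ_A)·(x − μ_A).
E[B | A=-8.8] = 3.0 + (-0.46)·(5.9/4.1)·(-8.8 − (-2.7)) = 3.0 + (-0.66195)·(-6.1) = 7.0379.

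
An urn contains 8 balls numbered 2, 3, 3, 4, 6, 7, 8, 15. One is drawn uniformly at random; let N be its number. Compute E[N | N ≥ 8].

23/2

P(N ≥ 8) = 1/4.
Σ over the event: 8·1/8 + 15·1/8 = 23/8.
E[N | N ≥ 8] = (23/8) / (1/4) = 23/2.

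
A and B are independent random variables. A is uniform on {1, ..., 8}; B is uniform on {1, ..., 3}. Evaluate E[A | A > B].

P(A > B) = 3/4.
Summing A·P(x,y) over outcomes with A > B gives 49/12.
E[A | A > B] = (49/12) / (3/4) = 49/9.

49/9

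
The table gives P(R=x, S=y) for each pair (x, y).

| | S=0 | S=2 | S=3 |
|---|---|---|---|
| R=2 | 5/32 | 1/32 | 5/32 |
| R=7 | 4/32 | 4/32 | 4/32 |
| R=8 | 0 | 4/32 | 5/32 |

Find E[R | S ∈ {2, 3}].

P(S ∈ {2, 3}) = 23/32.
Summing R·P(R=x,S=y) over the conditioning event gives 35/8.
E[R | S ∈ {2, 3}] = (35/8) / (23/32) = 140/23.

140/23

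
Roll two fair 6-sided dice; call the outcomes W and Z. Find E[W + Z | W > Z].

P(W > Z) = 5/12.
Summing (W+Z)·P(x,y) over outcomes with W > Z gives 35/12.
E[W + Z | W > Z] = (35/12) / (5/12) = 7.

7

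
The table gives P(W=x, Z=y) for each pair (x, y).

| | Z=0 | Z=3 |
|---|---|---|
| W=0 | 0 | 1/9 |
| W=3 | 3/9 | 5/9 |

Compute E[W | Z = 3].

P(Z = 3) = 2/3.
Σ W·P over the event = 0·(1/9) + 3·(5/9) = 5/3.
E[W | Z = 3] = (5/3) / (2/3) = 5/2.

5/2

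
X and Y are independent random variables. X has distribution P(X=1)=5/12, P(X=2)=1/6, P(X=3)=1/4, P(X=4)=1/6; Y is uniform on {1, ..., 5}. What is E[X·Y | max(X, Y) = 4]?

P(max(X, Y) = 4) = 3/10.
Summing XY·P(x,y) over outcomes with max(X, Y) = 4 gives 38/15.
E[X·Y | max(X, Y) = 4] = (38/15) / (3/10) = 76/9.

76/9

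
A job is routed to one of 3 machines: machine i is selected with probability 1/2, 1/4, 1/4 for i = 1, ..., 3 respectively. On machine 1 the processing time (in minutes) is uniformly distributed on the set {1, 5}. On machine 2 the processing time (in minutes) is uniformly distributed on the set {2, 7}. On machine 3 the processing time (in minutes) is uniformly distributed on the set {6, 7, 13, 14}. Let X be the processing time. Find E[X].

E[X | machine 1] = (1+5)/2 = 3.
E[X | machine 2] = (2+7)/2 = 9/2.
E[X | machine 3] = (6+7+13+14)/4 = 10.
By the law of total expectation,
E[X] = (1/2)·(3) + (1/4)·(9/2) + (1/4)·(10) = 41/8.

41/8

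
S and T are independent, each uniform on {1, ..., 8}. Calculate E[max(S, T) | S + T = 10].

Outcomes with S + T = 10: (2,8), (3,7), (4,6), (5,5), (6,4), (7,3), (8,2), each with probability 1/64.
E[max(S, T) | S + T = 10] = (8 + 7 + 6 + 5 + 6 + 7 + 8) / 7 = 47/7.

47/7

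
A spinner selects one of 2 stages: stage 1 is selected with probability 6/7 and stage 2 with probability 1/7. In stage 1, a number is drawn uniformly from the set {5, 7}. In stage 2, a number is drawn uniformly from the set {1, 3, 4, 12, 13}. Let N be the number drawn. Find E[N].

E[N | stage 1] = (5+7)/2 = 6.
E[N | stage 2] = (1+3+4+12+13)/5 = 33/5.
E[N] = (6/7)·(6) + (1/7)·(33/5) = 213/35.

213/35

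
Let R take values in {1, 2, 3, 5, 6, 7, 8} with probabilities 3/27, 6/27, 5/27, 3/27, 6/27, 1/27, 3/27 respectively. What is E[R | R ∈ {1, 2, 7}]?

P(R ∈ {1, 2, 7}) = 10/27.
Σ over the event: 1·1/9 + 2·2/9 + 7·1/27 = 22/27.
E[R | R ∈ {1, 2, 7}] = (22/27) / (10/27) = 11/5.

11/5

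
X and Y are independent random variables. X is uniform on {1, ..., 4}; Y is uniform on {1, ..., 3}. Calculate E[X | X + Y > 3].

26/9

P(X + Y > 3) = 3/4.
Summing X·P(x,y) over outcomes with X + Y > 3 gives 13/6.
E[X | X + Y > 3] = (13/6) / (3/4) = 26/9.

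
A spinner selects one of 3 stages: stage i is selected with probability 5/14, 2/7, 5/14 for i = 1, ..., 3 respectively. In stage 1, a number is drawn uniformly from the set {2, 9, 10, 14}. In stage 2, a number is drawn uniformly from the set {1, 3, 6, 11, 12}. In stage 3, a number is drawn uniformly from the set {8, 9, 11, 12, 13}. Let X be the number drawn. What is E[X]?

2463/280

E[X | stage 1] = (2+9+10+14)/4 = 35/4.
E[X | stage 2] = (1+3+6+11+12)/5 = 33/5.
E[X | stage 3] = (8+9+11+12+13)/5 = 53/5.
By the law of total expectation,
E[X] = (5/14)·(35/4) + (2/7)·(33/5) + (5/14)·(53/5) = 2463/280.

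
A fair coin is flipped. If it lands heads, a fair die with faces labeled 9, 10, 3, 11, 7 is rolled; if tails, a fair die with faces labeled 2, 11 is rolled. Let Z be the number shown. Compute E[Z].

E[Z | heads] = (9+10+3+11+7)/5 = 8.
E[Z | tails] = (2+11)/2 = 13/2.
E[Z] = (1/2)·(8) + (1/2)·(13/2) = 29/4.

29/4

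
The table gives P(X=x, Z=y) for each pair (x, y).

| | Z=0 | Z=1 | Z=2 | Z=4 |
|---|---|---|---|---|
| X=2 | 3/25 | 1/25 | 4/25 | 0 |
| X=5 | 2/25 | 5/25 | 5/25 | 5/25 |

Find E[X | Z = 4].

P(Z = 4) = 1/5.
Σ X·P over the event = 5·(5/25) = 1.
E[X | Z = 4] = (1) / (1/5) = 5.

5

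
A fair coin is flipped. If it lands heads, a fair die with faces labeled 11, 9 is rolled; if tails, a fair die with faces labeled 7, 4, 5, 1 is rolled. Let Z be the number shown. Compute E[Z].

E[Z | heads] = (11+9)/2 = 10.
E[Z | tails] = (7+4+5+1)/4 = 17/4.
E[Z] = (1/2)·(10) + (1/2)·(17/4) = 57/8.

57/8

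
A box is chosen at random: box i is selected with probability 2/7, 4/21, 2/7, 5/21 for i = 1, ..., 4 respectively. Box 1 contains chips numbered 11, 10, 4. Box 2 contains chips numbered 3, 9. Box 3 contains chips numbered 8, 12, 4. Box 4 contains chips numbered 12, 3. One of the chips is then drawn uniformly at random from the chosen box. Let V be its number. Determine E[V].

E[V | box 1] = (11+10+4)/3 = 25/3.
E[V | box 2] = (3+9)/2 = 6.
E[V | box 3] = (8+12+4)/3 = 8.
E[V | box 4] = (12+3)/2 = 15/2.
E[V] = (2/7)·(25/3) + (4/21)·(6) + (2/7)·(8) + (5/21)·(15/2) = 319/42.

319/42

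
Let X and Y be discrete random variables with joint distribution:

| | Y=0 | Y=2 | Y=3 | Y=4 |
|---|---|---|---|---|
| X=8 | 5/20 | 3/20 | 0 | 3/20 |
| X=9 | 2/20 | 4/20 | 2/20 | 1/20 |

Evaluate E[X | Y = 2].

P(Y = 2) = 7/20.
Summing X·P(X=x,Y=y) over the conditioning event gives 3.
E[X | Y = 2] = (3) / (7/20) = 60/7.

60/7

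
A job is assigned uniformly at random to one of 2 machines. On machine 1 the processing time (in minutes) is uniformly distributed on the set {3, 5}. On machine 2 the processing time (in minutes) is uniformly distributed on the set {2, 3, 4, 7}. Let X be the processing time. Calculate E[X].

4

E[X | machine 1] = (3+5)/2 = 4.
E[X | machine 2] = (2+3+4+7)/4 = 4.
E[X] = (1/2)·(4) + (1/2)·(4) = 4.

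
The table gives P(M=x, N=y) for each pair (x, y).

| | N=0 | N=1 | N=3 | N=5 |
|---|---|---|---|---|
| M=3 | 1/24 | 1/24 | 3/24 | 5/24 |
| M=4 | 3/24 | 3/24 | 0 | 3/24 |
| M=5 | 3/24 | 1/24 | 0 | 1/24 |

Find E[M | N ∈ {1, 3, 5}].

61/17

P(N ∈ {1, 3, 5}) = 17/24.
Summing M·P(M=x,N=y) over the conditioning event gives 61/24.
E[M | N ∈ {1, 3, 5}] = (61/24) / (17/24) = 61/17.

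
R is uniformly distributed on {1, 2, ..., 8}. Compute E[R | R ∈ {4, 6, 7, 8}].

P(R ∈ {4, 6, 7, 8}) = 1/2.
Σ over the event: 4·1/8 + 6·1/8 + 7·1/8 + 8·1/8 = 25/8.
E[R | R ∈ {4, 6, 7, 8}] = (25/8) / (1/2) = 25/4.

25/4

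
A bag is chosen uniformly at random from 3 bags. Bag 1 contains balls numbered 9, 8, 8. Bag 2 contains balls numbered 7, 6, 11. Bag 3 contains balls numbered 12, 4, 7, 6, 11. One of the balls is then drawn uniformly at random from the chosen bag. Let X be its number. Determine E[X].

E[X | bag 1] = (9+8+8)/3 = 25/3.
E[X | bag 2] = (7+6+11)/3 = 8.
E[X | bag 3] = (12+4+7+6+11)/5 = 8.
E[X] = (1/3)·(25/3) + (1/3)·(8) + (1/3)·(8) = 73/9.

73/9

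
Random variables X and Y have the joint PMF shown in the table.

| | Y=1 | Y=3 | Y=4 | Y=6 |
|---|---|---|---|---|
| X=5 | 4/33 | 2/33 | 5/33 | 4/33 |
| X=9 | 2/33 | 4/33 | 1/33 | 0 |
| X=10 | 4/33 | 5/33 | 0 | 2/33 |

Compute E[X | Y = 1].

39/5

P(Y = 1) = 10/33.
Σ X·P over the event = 5·(4/33) + 9·(2/33) + 10·(4/33) = 26/11.
E[X | Y = 1] = (26/11) / (10/33) = 39/5.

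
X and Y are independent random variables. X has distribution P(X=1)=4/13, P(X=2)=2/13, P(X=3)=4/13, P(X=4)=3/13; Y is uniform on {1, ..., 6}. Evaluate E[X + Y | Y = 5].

97/13

P(Y = 5) = 1/6.
Summing (X+Y)·P(x,y) over outcomes with Y = 5 gives 97/78.
E[X + Y | Y = 5] = (97/78) / (1/6) = 97/13.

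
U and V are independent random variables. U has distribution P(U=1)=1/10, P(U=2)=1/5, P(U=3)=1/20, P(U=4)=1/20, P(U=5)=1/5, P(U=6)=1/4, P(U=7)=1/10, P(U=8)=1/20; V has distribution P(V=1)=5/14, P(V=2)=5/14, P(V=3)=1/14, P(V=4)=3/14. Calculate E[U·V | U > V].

2317/209

P(U > V) = 209/280.
Summing UV·P(x,y) over outcomes with U > V gives 331/40.
E[U·V | U > V] = (331/40) / (209/280) = 2317/209.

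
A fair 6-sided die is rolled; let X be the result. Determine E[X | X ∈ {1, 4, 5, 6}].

4

P(X ∈ {1, 4, 5, 6}) = 2/3.
Σ over the event: 1·1/6 + 4·1/6 + 5·1/6 + 6·1/6 = 8/3.
E[X | X ∈ {1, 4, 5, 6}] = (8/3) / (2/3) = 4.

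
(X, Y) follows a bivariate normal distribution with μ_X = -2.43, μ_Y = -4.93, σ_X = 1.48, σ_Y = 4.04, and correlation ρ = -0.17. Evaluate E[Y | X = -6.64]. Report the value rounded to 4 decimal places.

-2.9763

E[Y | X=x] = μ_Y + ρ(σ_Y/σ_X)(x − μ_X) for jointly normal variables.
E[Y | X=-6.64] = -4.93 + (-0.17)·(4.04/1.48)·(-6.64 − (-2.43)) = -4.93 + (-0.46405)·(-4.21) = -2.9763.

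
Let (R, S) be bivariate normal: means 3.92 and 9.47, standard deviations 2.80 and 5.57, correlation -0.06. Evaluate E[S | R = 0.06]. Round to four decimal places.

9.9307

The regression of S on R has slope ρ·σ_S/σ_R and passes through (μ_R, μ_S).
E[S | R=0.06] = 9.47 + (-0.06)·(5.57/2.80)·(0.06 − (3.92)) = 9.47 + (-0.11936)·(-3.86) = 9.9307.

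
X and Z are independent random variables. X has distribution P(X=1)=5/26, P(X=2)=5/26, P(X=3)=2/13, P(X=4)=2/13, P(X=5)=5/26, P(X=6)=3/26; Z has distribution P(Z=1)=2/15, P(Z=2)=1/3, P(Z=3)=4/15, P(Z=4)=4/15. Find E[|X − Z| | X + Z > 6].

P(X + Z > 6) = 79/195.
Summing |X−Z|·P(x,y) over outcomes with X + Z > 6 gives 317/390.
E[|X − Z| | X + Z > 6] = (317/390) / (79/195) = 317/158.

317/158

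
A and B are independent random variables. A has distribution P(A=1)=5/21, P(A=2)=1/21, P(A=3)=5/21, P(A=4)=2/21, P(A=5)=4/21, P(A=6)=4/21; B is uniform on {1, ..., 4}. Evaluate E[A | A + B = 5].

P(A + B = 5) = 13/84.
Summing A·P(x,y) over outcomes with A + B = 5 gives 5/14.
E[A | A + B = 5] = (5/14) / (13/84) = 30/13.

30/13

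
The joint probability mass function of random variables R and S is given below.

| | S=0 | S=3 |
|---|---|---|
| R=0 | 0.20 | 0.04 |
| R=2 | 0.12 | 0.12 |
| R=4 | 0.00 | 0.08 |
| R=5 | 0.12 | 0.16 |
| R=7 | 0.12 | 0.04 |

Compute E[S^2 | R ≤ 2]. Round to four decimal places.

P(R ≤ 2) = 0.48.
Σ S^2·P over the event = 0·(0.20) + 9·(0.04) + 0·(0.12) + 9·(0.12) = 1.44.
E[S^2 | R ≤ 2] = (1.44) / (0.48) = 3.0000.

3.0000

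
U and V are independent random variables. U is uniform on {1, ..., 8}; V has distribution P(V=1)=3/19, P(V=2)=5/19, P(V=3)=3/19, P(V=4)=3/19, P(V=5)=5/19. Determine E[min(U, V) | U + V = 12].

37/8

P(U + V = 12) = 1/19.
Summing min(U,V)·P(x,y) over outcomes with U + V = 12 gives 37/152.
E[min(U, V) | U + V = 12] = (37/152) / (1/19) = 37/8.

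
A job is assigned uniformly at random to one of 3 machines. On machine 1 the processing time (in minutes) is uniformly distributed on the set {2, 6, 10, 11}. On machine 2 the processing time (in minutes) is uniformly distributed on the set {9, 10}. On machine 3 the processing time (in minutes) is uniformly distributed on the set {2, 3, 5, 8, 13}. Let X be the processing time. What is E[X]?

153/20

E[X | machine 1] = (2+6+10+11)/4 = 29/4.
E[X | machine 2] = (9+10)/2 = 19/2.
E[X | machine 3] = (2+3+5+8+13)/5 = 31/5.
By the law of total expectation,
E[X] = (1/3)·(29/4) + (1/3)·(19/2) + (1/3)·(31/5) = 153/20.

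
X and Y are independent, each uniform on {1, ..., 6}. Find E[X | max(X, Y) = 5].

Outcomes with max(X, Y) = 5: (1,5), (2,5), (3,5), (4,5), (5,1), (5,2), (5,3), (5,4), (5,5), each with probability 1/36.
E[X | max(X, Y) = 5] = (1 + 2 + 3 + 4 + 5 + 5 + 5 + 5 + 5) / 9 = 35/9.

35/9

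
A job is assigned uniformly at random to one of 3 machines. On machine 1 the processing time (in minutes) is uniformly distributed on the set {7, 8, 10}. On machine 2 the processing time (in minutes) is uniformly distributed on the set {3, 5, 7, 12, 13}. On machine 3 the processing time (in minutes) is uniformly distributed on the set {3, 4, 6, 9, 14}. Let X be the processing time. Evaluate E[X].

E[X | machine 1] = (7+8+10)/3 = 25/3.
E[X | machine 2] = (3+5+7+12+13)/5 = 8.
E[X | machine 3] = (3+4+6+9+14)/5 = 36/5.
By the law of total expectation,
E[X] = (1/3)·(25/3) + (1/3)·(8) + (1/3)·(36/5) = 353/45.

353/45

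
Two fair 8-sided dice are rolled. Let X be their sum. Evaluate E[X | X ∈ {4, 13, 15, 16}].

11

P(X ∈ {4, 13, 15, 16}) = 5/32.
Σ over the event: 4·3/64 + 13·1/16 + 15·1/32 + 16·1/64 = 55/32.
E[X | X ∈ {4, 13, 15, 16}] = (55/32) / (5/32) = 11.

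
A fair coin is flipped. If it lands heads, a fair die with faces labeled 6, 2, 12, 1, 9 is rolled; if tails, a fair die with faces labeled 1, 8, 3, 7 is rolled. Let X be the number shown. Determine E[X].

43/8

E[X | heads] = (6+2+12+1+9)/5 = 6.
E[X | tails] = (1+8+3+7)/4 = 19/4.
E[X] = (1/2)·(6) + (1/2)·(19/4) = 43/8.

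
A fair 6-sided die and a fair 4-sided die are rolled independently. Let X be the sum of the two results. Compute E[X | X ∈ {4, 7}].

40/7

P(X ∈ {4, 7}) = 7/24.
Σ over the event: 4·1/8 + 7·1/6 = 5/3.
E[X | X ∈ {4, 7}] = (5/3) / (7/24) = 40/7.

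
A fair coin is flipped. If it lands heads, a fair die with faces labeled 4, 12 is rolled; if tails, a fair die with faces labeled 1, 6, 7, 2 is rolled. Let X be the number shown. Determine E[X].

6

E[X | heads] = (4+12)/2 = 8.
E[X | tails] = (1+6+7+2)/4 = 4.
E[X] = (1/2)·(8) + (1/2)·(4) = 6.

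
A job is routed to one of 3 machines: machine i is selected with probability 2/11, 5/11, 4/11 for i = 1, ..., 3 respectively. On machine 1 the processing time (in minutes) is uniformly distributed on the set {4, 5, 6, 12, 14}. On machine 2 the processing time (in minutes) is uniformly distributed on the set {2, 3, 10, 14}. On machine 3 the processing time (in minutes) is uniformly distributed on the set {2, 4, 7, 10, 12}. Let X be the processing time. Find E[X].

1613/220

E[X | machine 1] = (4+5+6+12+14)/5 = 41/5.
E[X | machine 2] = (2+3+10+14)/4 = 29/4.
E[X | machine 3] = (2+4+7+10+12)/5 = 7.
By the law of total expectation,
E[X] = (2/11)·(41/5) + (5/11)·(29/4) + (4/11)·(7) = 1613/220.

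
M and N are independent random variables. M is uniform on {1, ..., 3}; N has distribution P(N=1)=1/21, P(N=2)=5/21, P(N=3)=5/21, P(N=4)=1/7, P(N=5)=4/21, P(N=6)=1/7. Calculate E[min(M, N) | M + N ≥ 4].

111/56

P(M + N ≥ 4) = 8/9.
Summing min(M,N)·P(x,y) over outcomes with M + N ≥ 4 gives 37/21.
E[min(M, N) | M + N ≥ 4] = (37/21) / (8/9) = 111/56.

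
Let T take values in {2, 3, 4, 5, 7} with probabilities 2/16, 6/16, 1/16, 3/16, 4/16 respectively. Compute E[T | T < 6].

P(T < 6) = 3/4.
Σ over the event: 2·1/8 + 3·3/8 + 4·1/16 + 5·3/16 = 41/16.
E[T | T < 6] = (41/16) / (3/4) = 41/12.

41/12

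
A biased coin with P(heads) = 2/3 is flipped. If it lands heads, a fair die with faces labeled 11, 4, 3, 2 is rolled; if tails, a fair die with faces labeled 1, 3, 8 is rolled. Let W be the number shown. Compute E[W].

14/3

E[W | heads] = (11+4+3+2)/4 = 5.
E[W | tails] = (1+3+8)/3 = 4.
E[W] = (2/3)·(5) + (1/3)·(4) = 14/3.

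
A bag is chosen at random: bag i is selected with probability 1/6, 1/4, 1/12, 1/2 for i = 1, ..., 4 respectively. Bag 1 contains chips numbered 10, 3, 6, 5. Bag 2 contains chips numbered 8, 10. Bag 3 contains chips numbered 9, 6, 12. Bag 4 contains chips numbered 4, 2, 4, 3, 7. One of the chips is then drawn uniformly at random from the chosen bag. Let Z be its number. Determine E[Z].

E[Z | bag 1] = (10+3+6+5)/4 = 6.
E[Z | bag 2] = (8+10)/2 = 9.
E[Z | bag 3] = (9+6+12)/3 = 9.
E[Z | bag 4] = (4+2+4+3+7)/5 = 4.
E[Z] = (1/6)·(6) + (1/4)·(9) + (1/12)·(9) + (1/2)·(4) = 6.

6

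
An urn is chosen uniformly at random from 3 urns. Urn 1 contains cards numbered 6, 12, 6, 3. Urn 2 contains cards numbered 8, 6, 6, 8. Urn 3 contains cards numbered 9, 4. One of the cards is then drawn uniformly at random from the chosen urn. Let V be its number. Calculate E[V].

E[V | urn 1] = (6+12+6+3)/4 = 27/4.
E[V | urn 2] = (8+6+6+8)/4 = 7.
E[V | urn 3] = (9+4)/2 = 13/2.
By the law of total expectation,
E[V] = (1/3)·(27/4) + (1/3)·(7) + (1/3)·(13/2) = 27/4.

27/4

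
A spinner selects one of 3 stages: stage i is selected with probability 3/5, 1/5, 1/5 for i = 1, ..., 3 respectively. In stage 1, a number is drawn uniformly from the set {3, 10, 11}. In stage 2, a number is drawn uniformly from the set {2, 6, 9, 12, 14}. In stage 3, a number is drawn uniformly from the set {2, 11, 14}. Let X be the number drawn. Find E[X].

E[X | stage 1] = (3+10+11)/3 = 8.
E[X | stage 2] = (2+6+9+12+14)/5 = 43/5.
E[X | stage 3] = (2+11+14)/3 = 9.
By the law of total expectation,
E[X] = (3/5)·(8) + (1/5)·(43/5) + (1/5)·(9) = 208/25.

208/25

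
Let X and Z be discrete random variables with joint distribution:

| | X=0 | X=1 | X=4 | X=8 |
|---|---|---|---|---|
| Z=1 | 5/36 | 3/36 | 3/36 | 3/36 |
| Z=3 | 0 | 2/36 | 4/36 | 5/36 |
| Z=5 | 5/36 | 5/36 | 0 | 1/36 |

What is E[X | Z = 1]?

39/14

P(Z = 1) = 7/18.
Σ X·P over the event = 0·(5/36) + 1·(3/36) + 4·(3/36) + 8·(3/36) = 13/12.
E[X | Z = 1] = (13/12) / (7/18) = 39/14.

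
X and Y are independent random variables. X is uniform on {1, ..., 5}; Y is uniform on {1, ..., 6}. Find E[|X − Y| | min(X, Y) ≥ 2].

3/2

P(min(X, Y) ≥ 2) = 2/3.
Summing |X−Y|·P(x,y) over outcomes with min(X, Y) ≥ 2 gives 1.
E[|X − Y| | min(X, Y) ≥ 2] = (1) / (2/3) = 3/2.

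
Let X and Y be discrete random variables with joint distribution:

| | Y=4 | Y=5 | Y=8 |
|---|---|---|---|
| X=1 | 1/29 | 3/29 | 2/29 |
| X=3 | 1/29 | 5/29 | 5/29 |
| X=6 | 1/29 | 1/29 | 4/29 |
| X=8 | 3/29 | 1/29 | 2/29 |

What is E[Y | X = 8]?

11/2

P(X = 8) = 6/29.
Σ Y·P over the event = 4·(3/29) + 5·(1/29) + 8·(2/29) = 33/29.
E[Y | X = 8] = (33/29) / (6/29) = 11/2.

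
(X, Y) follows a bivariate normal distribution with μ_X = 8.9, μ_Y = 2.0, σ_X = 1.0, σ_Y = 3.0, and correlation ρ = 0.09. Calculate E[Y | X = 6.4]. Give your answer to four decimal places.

1.3250

E[Y | X=x] = μ_Y + ρ(σ_Y/σ_X)(x − μ_X) for jointly normal variables.
E[Y | X=6.4] = 2.0 + (0.09)·(3.0/1.0)·(6.4 − (8.9)) = 2.0 + (0.27)·(-2.5) = 1.3250.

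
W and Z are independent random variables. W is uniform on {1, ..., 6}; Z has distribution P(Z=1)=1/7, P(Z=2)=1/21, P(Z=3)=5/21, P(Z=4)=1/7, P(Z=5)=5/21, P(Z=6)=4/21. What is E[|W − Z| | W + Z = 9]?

P(W + Z = 9) = 17/126.
Summing |W−Z|·P(x,y) over outcomes with W + Z = 9 gives 5/18.
E[|W − Z| | W + Z = 9] = (5/18) / (17/126) = 35/17.

35/17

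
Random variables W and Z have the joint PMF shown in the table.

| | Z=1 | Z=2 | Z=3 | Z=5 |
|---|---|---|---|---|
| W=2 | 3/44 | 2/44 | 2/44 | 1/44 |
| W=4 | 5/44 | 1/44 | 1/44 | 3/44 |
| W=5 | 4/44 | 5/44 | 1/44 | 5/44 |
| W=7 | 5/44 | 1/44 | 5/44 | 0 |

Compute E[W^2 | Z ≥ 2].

P(Z ≥ 2) = 27/44.
Summing W^2·P(W=x,Z=y) over the conditioning event gives 669/44.
E[W^2 | Z ≥ 2] = (669/44) / (27/44) = 223/9.

223/9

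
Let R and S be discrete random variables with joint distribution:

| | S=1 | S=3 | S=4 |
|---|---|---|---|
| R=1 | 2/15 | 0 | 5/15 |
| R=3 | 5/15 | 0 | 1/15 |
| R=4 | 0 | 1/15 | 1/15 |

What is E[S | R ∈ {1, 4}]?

29/9

P(R ∈ {1, 4}) = 3/5.
Σ S·P over the event = 1·(2/15) + 4·(5/15) + 3·(1/15) + 4·(1/15) = 29/15.
E[S | R ∈ {1, 4}] = (29/15) / (3/5) = 29/9.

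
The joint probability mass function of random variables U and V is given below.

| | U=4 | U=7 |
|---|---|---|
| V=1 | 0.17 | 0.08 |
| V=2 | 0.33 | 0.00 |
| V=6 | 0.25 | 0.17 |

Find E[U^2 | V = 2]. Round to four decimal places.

P(V = 2) = 0.33.
Σ U^2·P over the event = 16·(0.33) = 5.28.
E[U^2 | V = 2] = (5.28) / (0.33) = 16.0000.

16.0000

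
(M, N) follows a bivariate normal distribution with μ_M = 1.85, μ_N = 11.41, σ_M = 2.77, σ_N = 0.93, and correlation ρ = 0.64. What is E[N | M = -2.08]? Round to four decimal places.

For a bivariate normal, E[N | M=x] = μ_N + ρ·(σ_N/σ_M)·(x − μ_M).
E[N | M=-2.08] = 11.41 + (0.64)·(0.93/2.77)·(-2.08 − (1.85)) = 11.41 + (0.214874)·(-3.93) = 10.5655.

10.5655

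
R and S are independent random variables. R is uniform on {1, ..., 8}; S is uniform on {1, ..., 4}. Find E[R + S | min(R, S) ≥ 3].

P(min(R, S) ≥ 3) = 3/8.
Summing (R+S)·P(x,y) over outcomes with min(R, S) ≥ 3 gives 27/8.
E[R + S | min(R, S) ≥ 3] = (27/8) / (3/8) = 9.

9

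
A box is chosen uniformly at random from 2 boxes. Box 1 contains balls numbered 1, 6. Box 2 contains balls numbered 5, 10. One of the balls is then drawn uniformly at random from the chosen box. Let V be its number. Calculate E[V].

E[V | box 1] = (1+6)/2 = 7/2.
E[V | box 2] = (5+10)/2 = 15/2.
E[V] = (1/2)·(7/2) + (1/2)·(15/2) = 11/2.

11/2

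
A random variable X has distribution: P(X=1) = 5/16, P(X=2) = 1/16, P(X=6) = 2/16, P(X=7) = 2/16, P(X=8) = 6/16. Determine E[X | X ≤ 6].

19/8

P(X ≤ 6) = 1/2.
Σ over the event: 1·5/16 + 2·1/16 + 6·1/8 = 19/16.
E[X | X ≤ 6] = (19/16) / (1/2) = 19/8.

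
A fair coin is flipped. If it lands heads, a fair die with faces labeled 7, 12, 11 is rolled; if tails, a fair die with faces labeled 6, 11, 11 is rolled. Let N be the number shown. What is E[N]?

E[N | heads] = (7+12+11)/3 = 10.
E[N | tails] = (6+11+11)/3 = 28/3.
By the law of total expectation,
E[N] = (1/2)·(10) + (1/2)·(28/3) = 29/3.

29/3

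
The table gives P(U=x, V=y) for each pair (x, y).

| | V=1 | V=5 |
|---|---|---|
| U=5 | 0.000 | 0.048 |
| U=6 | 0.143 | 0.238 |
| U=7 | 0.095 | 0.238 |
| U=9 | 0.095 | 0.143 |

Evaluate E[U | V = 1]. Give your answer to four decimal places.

7.1411

P(V = 1) = 0.333.
Σ U·P over the event = 6·(0.143) + 7·(0.095) + 9·(0.095) = 2.378.
E[U | V = 1] = (2.378) / (0.333) = 7.1411.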